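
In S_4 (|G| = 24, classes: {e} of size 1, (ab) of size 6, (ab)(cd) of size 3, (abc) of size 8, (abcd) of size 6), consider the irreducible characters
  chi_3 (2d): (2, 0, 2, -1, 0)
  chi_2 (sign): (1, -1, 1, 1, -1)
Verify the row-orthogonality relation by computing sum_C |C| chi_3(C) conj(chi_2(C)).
Sum = 0; so <chi_3, chi_2> = 0 (distinct irreducibles are orthogonal).

Why: Compute term by term over conjugacy classes (|C| * chi_3(C) * conj(chi_2(C))):
  1*(2)*conj(1) + 6*(0)*conj(-1) + 3*(2)*conj(1) + 8*(-1)*conj(1) + 6*(0)*conj(-1)
  = (2) + (0) + (6) + (-8) + (0)
  = 0.
Dividing by |G| = 24 gives 0/24 = 0, matching the row-orthogonality relation <chi_3, chi_2> = [chi_3 = chi_2].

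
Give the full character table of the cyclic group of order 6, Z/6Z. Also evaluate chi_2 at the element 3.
Character table of Z/6Z (irreps indexed chi_0,...,chi_5 with chi_k(m) = zeta_6^(k*m), zeta_6 = exp(2*pi*i/6)):
  irrep \ class  {0} (size 1)  {1} (size 1)    {2} (size 1)    {3} (size 1)  {4} (size 1)    {5} (size 1)  
  chi_0          1             1               1               1             1               1             
  chi_1          1             exp(I*pi/3)     exp(2*I*pi/3)   -1            exp(-2*I*pi/3)  exp(-I*pi/3)  
  chi_2          1             exp(2*I*pi/3)   exp(-2*I*pi/3)  1             exp(2*I*pi/3)   exp(-2*I*pi/3)
  chi_3          1             -1              1               -1            1               -1            
  chi_4          1             exp(-2*I*pi/3)  exp(2*I*pi/3)   1             exp(-2*I*pi/3)  exp(2*I*pi/3) 
  chi_5          1             exp(-I*pi/3)    exp(-2*I*pi/3)  -1            exp(2*I*pi/3)   exp(I*pi/3)   

Spot check: chi_2(3) = zeta_6^(2*3) = zeta_6^6 = 1.

Solution. Z/6Z is abelian, so all 6 irreducible complex representations are 1-dimensional. They are given by chi_k(m) = zeta_6^(k*m) for k = 0,...,5. Row orthogonality: sum_m chi_k(m) conj(chi_l(m)) = 6 * [k = l].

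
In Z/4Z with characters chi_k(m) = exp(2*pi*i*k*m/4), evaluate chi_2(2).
chi_2(2) = zeta_4^4 = 1

Explanation: chi_2(2) = zeta_4^(2*2) = zeta_4^4. Since zeta_4^4 = 1, this equals zeta_4^0 = exp(2*pi*i*0/4) = 1.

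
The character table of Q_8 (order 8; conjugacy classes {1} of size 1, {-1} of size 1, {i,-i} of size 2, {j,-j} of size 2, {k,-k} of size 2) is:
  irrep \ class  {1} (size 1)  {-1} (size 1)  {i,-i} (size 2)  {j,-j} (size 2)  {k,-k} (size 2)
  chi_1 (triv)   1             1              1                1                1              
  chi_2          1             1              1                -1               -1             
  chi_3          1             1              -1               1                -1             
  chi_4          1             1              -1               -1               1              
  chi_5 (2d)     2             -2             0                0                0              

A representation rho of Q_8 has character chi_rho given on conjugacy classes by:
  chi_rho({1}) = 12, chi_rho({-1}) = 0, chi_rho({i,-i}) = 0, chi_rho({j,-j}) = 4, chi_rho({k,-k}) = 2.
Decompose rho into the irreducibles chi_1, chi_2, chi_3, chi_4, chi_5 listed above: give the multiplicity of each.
Multiplicities: chi_1: 3, chi_2: 0, chi_3: 2, chi_4: 1, chi_5: 3.

Details: Use <chi_rho, chi> = (1/|G|) sum_C |C| * chi_rho(C) * conj(chi(C)) with |G| = 8 for each irreducible chi in the table:
  <chi_rho, chi_1> = (1/8)[1*(12)*conj(1) + 1*(0)*conj(1) + 2*(0)*conj(1) + 2*(4)*conj(1) + 2*(2)*conj(1)]
      = (1/8)[(12) + (0) + (0) + (8) + (4)] = 24/8 = 3
  <chi_rho, chi_2> = (1/8)[1*(12)*conj(1) + 1*(0)*conj(1) + 2*(0)*conj(1) + 2*(4)*conj(-1) + 2*(2)*conj(-1)]
      = (1/8)[(12) + (0) + (0) + (-8) + (-4)] = 0/8 = 0
  <chi_rho, chi_3> = (1/8)[1*(12)*conj(1) + 1*(0)*conj(1) + 2*(0)*conj(-1) + 2*(4)*conj(1) + 2*(2)*conj(-1)]
      = (1/8)[(12) + (0) + (0) + (8) + (-4)] = 16/8 = 2
  <chi_rho, chi_4> = (1/8)[1*(12)*conj(1) + 1*(0)*conj(1) + 2*(0)*conj(-1) + 2*(4)*conj(-1) + 2*(2)*conj(1)]
      = (1/8)[(12) + (0) + (0) + (-8) + (4)] = 8/8 = 1
  <chi_rho, chi_5> = (1/8)[1*(12)*conj(2) + 1*(0)*conj(-2) + 2*(0)*conj(0) + 2*(4)*conj(0) + 2*(2)*conj(0)]
      = (1/8)[(24) + (0) + (0) + (0) + (0)] = 24/8 = 3
Dimension check: dim(rho) = sum (mult * dim) = 3*1 + 0*1 + 2*1 + 1*1 + 3*2 = 12 = chi_rho(e) = 12.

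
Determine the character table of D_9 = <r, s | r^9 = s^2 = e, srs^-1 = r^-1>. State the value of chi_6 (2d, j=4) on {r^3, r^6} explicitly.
Conjugacy classes: {e} of size 1, {r^1, r^8} of size 2, {r^2, r^7} of size 2, {r^3, r^6} of size 2, {r^4, r^5} of size 2, {s, sr, ..., sr^8} of size 9.
Character table:
  irrep \ class              {e} (size 1)  {r^1, r^8} (size 2)  {r^2, r^7} (size 2)  {r^3, r^6} (size 2)  {r^4, r^5} (size 2)  {s, sr, ..., sr^8} (size 9)
  chi_1 (triv)               1             1                    1                    1                    1                    1                          
  chi_2 (sign: r->1, s->-1)  1             1                    1                    1                    1                    -1                         
  chi_3 (2d, j=1)            2             2*cos(2*pi/9)        2*cos(4*pi/9)        -1                   -2*cos(pi/9)         0                          
  chi_4 (2d, j=2)            2             2*cos(4*pi/9)        -2*cos(pi/9)         -1                   2*cos(2*pi/9)        0                          
  chi_5 (2d, j=3)            2             -1                   -1                   2                    -1                   0                          
  chi_6 (2d, j=4)            2             -2*cos(pi/9)         2*cos(2*pi/9)        -1                   2*cos(4*pi/9)        0                          

Spot check: chi_6 (2d, j=4) on {r^3, r^6} = -1.

Details: D_9 has order 2*9 = 18 with 6 conjugacy classes, hence 6 irreducibles. Sum of squared dims 1 + 1 + 4 + 4 + 4 + 4 = 18 = |G|. Linear characters come from the abelianisation; the 2-dimensional irreps have character r^k -> 2*cos(2*pi*j*k/9), reflections -> 0.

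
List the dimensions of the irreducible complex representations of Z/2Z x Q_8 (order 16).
Dimensions: 1, 1, 1, 1, 1, 1, 1, 1, 2, 2

Justification: There are 10 irreducibles (= number of conjugacy classes). Their dimensions d_i satisfy sum d_i^2 = |G| = 16: 1 + 1 + 1 + 1 + 1 + 1 + 1 + 1 + 4 + 4 = 16. (For the product with Z/2Z: each of the 2 1-dim characters of Z/2Z tensors with each irrep of Q_8, giving 2 copies of each Q_8-dimension.)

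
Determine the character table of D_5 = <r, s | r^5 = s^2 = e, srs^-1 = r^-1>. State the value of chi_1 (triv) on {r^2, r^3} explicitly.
Conjugacy classes: {e} of size 1, {r^1, r^4} of size 2, {r^2, r^3} of size 2, {s, sr, ..., sr^4} of size 5.
Character table:
  irrep \ class              {e} (size 1)  {r^1, r^4} (size 2)  {r^2, r^3} (size 2)  {s, sr, ..., sr^4} (size 5)
  chi_1 (triv)               1             1                    1                    1                          
  chi_2 (sign: r->1, s->-1)  1             1                    1                    -1                         
  chi_3 (2d, j=1)            2             -1/2 + sqrt(5)/2     -sqrt(5)/2 - 1/2     0                          
  chi_4 (2d, j=2)            2             -sqrt(5)/2 - 1/2     -1/2 + sqrt(5)/2     0                          

Spot check: chi_1 (triv) on {r^2, r^3} = 1.

Working: D_5 has order 2*5 = 10 with 4 conjugacy classes, hence 4 irreducibles. Sum of squared dims 1 + 1 + 4 + 4 = 10 = |G|. Linear characters come from the abelianisation; the 2-dimensional irreps have character r^k -> 2*cos(2*pi*j*k/5), reflections -> 0.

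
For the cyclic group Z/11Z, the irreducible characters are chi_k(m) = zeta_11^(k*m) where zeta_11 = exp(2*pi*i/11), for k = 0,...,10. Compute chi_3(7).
chi_3(7) = zeta_11^21 = exp(-2*I*pi/11)

Working: chi_3(7) = zeta_11^(3*7) = zeta_11^21. Since zeta_11^11 = 1, this equals zeta_11^10 = exp(2*pi*i*10/11) = exp(-2*I*pi/11).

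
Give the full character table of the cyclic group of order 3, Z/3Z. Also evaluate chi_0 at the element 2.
Character table of Z/3Z (irreps indexed chi_0,...,chi_2 with chi_k(m) = zeta_3^(k*m), zeta_3 = exp(2*pi*i/3)):
  irrep \ class  {0} (size 1)  {1} (size 1)    {2} (size 1)  
  chi_0          1             1               1             
  chi_1          1             exp(2*I*pi/3)   exp(-2*I*pi/3)
  chi_2          1             exp(-2*I*pi/3)  exp(2*I*pi/3) 

Spot check: chi_0(2) = zeta_3^(0*2) = zeta_3^0 = 1.

Justification: Z/3Z is abelian, so all 3 irreducible complex representations are 1-dimensional. They are given by chi_k(m) = zeta_3^(k*m) for k = 0,...,2. Row orthogonality: sum_m chi_k(m) conj(chi_l(m)) = 3 * [k = l].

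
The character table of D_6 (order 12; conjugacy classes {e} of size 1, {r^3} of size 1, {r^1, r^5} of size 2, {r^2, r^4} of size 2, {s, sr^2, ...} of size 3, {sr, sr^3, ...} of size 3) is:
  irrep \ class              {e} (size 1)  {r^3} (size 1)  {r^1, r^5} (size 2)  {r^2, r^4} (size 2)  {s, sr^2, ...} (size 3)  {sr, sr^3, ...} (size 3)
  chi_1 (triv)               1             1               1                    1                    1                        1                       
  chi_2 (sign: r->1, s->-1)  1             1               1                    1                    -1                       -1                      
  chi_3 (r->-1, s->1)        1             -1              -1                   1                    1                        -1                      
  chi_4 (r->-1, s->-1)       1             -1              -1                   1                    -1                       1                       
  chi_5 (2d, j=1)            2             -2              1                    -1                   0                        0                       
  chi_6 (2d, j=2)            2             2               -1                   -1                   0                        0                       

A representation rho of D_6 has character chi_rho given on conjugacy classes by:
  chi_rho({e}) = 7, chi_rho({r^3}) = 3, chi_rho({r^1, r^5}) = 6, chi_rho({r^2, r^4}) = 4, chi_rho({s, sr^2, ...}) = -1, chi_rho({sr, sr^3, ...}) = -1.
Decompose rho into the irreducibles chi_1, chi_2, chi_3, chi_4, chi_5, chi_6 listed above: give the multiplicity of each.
Multiplicities: chi_1: 2, chi_2: 3, chi_3: 0, chi_4: 0, chi_5: 1, chi_6: 0.

Reasoning: Use <chi_rho, chi> = (1/|G|) sum_C |C| * chi_rho(C) * conj(chi(C)) with |G| = 12 for each irreducible chi in the table:
  <chi_rho, chi_1> = (1/12)[1*(7)*conj(1) + 1*(3)*conj(1) + 2*(6)*conj(1) + 2*(4)*conj(1) + 3*(-1)*conj(1) + 3*(-1)*conj(1)]
      = (1/12)[(7) + (3) + (12) + (8) + (-3) + (-3)] = 24/12 = 2
  <chi_rho, chi_2> = (1/12)[1*(7)*conj(1) + 1*(3)*conj(1) + 2*(6)*conj(1) + 2*(4)*conj(1) + 3*(-1)*conj(-1) + 3*(-1)*conj(-1)]
      = (1/12)[(7) + (3) + (12) + (8) + (3) + (3)] = 36/12 = 3
  <chi_rho, chi_3> = (1/12)[1*(7)*conj(1) + 1*(3)*conj(-1) + 2*(6)*conj(-1) + 2*(4)*conj(1) + 3*(-1)*conj(1) + 3*(-1)*conj(-1)]
      = (1/12)[(7) + (-3) + (-12) + (8) + (-3) + (3)] = 0/12 = 0
  <chi_rho, chi_4> = (1/12)[1*(7)*conj(1) + 1*(3)*conj(-1) + 2*(6)*conj(-1) + 2*(4)*conj(1) + 3*(-1)*conj(-1) + 3*(-1)*conj(1)]
      = (1/12)[(7) + (-3) + (-12) + (8) + (3) + (-3)] = 0/12 = 0
  <chi_rho, chi_5> = (1/12)[1*(7)*conj(2) + 1*(3)*conj(-2) + 2*(6)*conj(1) + 2*(4)*conj(-1) + 3*(-1)*conj(0) + 3*(-1)*conj(0)]
      = (1/12)[(14) + (-6) + (12) + (-8) + (0) + (0)] = 12/12 = 1
  <chi_rho, chi_6> = (1/12)[1*(7)*conj(2) + 1*(3)*conj(2) + 2*(6)*conj(-1) + 2*(4)*conj(-1) + 3*(-1)*conj(0) + 3*(-1)*conj(0)]
      = (1/12)[(14) + (6) + (-12) + (-8) + (0) + (0)] = 0/12 = 0
Dimension check: dim(rho) = sum (mult * dim) = 2*1 + 3*1 + 0*1 + 0*1 + 1*2 + 0*2 = 7 = chi_rho(e) = 7.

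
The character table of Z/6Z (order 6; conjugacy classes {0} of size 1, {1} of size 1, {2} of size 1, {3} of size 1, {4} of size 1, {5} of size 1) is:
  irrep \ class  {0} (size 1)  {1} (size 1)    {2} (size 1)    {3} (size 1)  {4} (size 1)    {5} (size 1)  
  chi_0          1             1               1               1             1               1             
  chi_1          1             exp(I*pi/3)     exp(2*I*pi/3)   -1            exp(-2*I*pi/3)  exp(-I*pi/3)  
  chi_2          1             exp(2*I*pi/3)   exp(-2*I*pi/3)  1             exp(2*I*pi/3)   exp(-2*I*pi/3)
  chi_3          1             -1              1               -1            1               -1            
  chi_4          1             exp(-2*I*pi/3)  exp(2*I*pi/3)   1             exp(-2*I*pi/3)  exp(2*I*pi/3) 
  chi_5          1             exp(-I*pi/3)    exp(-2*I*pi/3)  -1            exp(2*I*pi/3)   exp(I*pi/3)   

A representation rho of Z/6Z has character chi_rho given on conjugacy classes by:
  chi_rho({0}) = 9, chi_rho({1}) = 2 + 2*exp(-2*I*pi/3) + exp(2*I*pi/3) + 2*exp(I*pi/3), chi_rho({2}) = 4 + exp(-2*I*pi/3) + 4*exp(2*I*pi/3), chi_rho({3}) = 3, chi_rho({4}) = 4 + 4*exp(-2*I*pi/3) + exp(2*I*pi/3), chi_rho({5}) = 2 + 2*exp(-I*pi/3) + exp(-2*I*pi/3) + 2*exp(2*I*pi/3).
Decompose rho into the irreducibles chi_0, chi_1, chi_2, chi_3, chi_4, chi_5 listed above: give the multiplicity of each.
Multiplicities: chi_0: 3, chi_1: 2, chi_2: 1, chi_3: 1, chi_4: 2, chi_5: 0.

Use <chi_rho, chi> = (1/|G|) sum_C |C| * chi_rho(C) * conj(chi(C)) with |G| = 6 for each irreducible chi in the table:
  <chi_rho, chi_0> = (1/6)[1*(9)*conj(1) + 1*(2 + 2*exp(-2*I*pi/3) + exp(2*I*pi/3) + 2*exp(I*pi/3))*conj(1) + 1*(4 + exp(-2*I*pi/3) + 4*exp(2*I*pi/3))*conj(1) + 1*(3)*conj(1) + 1*(4 + 4*exp(-2*I*pi/3) + exp(2*I*pi/3))*conj(1) + 1*(2 + 2*exp(-I*pi/3) + exp(-2*I*pi/3) + 2*exp(2*I*pi/3))*conj(1)]
      = (1/6)[(9) + (2 + 2*exp(-2*I*pi/3) + exp(2*I*pi/3) + 2*exp(I*pi/3)) + (4 + exp(-2*I*pi/3) + 4*exp(2*I*pi/3)) + (3) + (4 + 4*exp(-2*I*pi/3) + exp(2*I*pi/3)) + (2 + 2*exp(-I*pi/3) + exp(-2*I*pi/3) + 2*exp(2*I*pi/3))] = 18/6 = 3
  <chi_rho, chi_1> = (1/6)[1*(9)*conj(1) + 1*(2 + 2*exp(-2*I*pi/3) + exp(2*I*pi/3) + 2*exp(I*pi/3))*conj(exp(I*pi/3)) + 1*(4 + exp(-2*I*pi/3) + 4*exp(2*I*pi/3))*conj(exp(2*I*pi/3)) + 1*(3)*conj(-1) + 1*(4 + 4*exp(-2*I*pi/3) + exp(2*I*pi/3))*conj(exp(-2*I*pi/3)) + 1*(2 + 2*exp(-I*pi/3) + exp(-2*I*pi/3) + 2*exp(2*I*pi/3))*conj(exp(-I*pi/3))]
      = (1/6)[(9) + (2*exp(-I*pi/3) + exp(I*pi/3)) + (4 + 4*exp(-2*I*pi/3) + exp(2*I*pi/3)) + (-3) + (4 + exp(-2*I*pi/3) + 4*exp(2*I*pi/3)) + (exp(-I*pi/3) + 2*exp(I*pi/3))] = 12/6 = 2
  <chi_rho, chi_2> = (1/6)[1*(9)*conj(1) + 1*(2 + 2*exp(-2*I*pi/3) + exp(2*I*pi/3) + 2*exp(I*pi/3))*conj(exp(2*I*pi/3)) + 1*(4 + exp(-2*I*pi/3) + 4*exp(2*I*pi/3))*conj(exp(-2*I*pi/3)) + 1*(3)*conj(1) + 1*(4 + 4*exp(-2*I*pi/3) + exp(2*I*pi/3))*conj(exp(2*I*pi/3)) + 1*(2 + 2*exp(-I*pi/3) + exp(-2*I*pi/3) + 2*exp(2*I*pi/3))*conj(exp(-2*I*pi/3))]
      = (1/6)[(9) + (1 + 2*exp(-2*I*pi/3) + 2*exp(-I*pi/3) + 2*exp(2*I*pi/3)) + (-3) + (3) + (-3) + (1 + 2*exp(-2*I*pi/3) + 2*exp(2*I*pi/3) + 2*exp(I*pi/3))] = 6/6 = 1
  <chi_rho, chi_3> = (1/6)[1*(9)*conj(1) + 1*(2 + 2*exp(-2*I*pi/3) + exp(2*I*pi/3) + 2*exp(I*pi/3))*conj(-1) + 1*(4 + exp(-2*I*pi/3) + 4*exp(2*I*pi/3))*conj(1) + 1*(3)*conj(-1) + 1*(4 + 4*exp(-2*I*pi/3) + exp(2*I*pi/3))*conj(1) + 1*(2 + 2*exp(-I*pi/3) + exp(-2*I*pi/3) + 2*exp(2*I*pi/3))*conj(-1)]
      = (1/6)[(9) + (-2 - 2*exp(I*pi/3) - exp(2*I*pi/3) - 2*exp(-2*I*pi/3)) + (4 + exp(-2*I*pi/3) + 4*exp(2*I*pi/3)) + (-3) + (4 + 4*exp(-2*I*pi/3) + exp(2*I*pi/3)) + (-2 - 2*exp(2*I*pi/3) - exp(-2*I*pi/3) - 2*exp(-I*pi/3))] = 6/6 = 1
  <chi_rho, chi_4> = (1/6)[1*(9)*conj(1) + 1*(2 + 2*exp(-2*I*pi/3) + exp(2*I*pi/3) + 2*exp(I*pi/3))*conj(exp(-2*I*pi/3)) + 1*(4 + exp(-2*I*pi/3) + 4*exp(2*I*pi/3))*conj(exp(2*I*pi/3)) + 1*(3)*conj(1) + 1*(4 + 4*exp(-2*I*pi/3) + exp(2*I*pi/3))*conj(exp(-2*I*pi/3)) + 1*(2 + 2*exp(-I*pi/3) + exp(-2*I*pi/3) + 2*exp(2*I*pi/3))*conj(exp(2*I*pi/3))]
      = (1/6)[(9) + (exp(-2*I*pi/3) + 2*exp(2*I*pi/3)) + (4 + 4*exp(-2*I*pi/3) + exp(2*I*pi/3)) + (3) + (4 + exp(-2*I*pi/3) + 4*exp(2*I*pi/3)) + (2*exp(-2*I*pi/3) + exp(2*I*pi/3))] = 12/6 = 2
  <chi_rho, chi_5> = (1/6)[1*(9)*conj(1) + 1*(2 + 2*exp(-2*I*pi/3) + exp(2*I*pi/3) + 2*exp(I*pi/3))*conj(exp(-I*pi/3)) + 1*(4 + exp(-2*I*pi/3) + 4*exp(2*I*pi/3))*conj(exp(-2*I*pi/3)) + 1*(3)*conj(-1) + 1*(4 + 4*exp(-2*I*pi/3) + exp(2*I*pi/3))*conj(exp(2*I*pi/3)) + 1*(2 + 2*exp(-I*pi/3) + exp(-2*I*pi/3) + 2*exp(2*I*pi/3))*conj(exp(I*pi/3))]
      = (1/6)[(9) + (-1 + 2*exp(-I*pi/3) + 2*exp(2*I*pi/3) + 2*exp(I*pi/3)) + (-3) + (-3) + (-3) + (-1 + 2*exp(-2*I*pi/3) + 2*exp(-I*pi/3) + 2*exp(I*pi/3))] = 0/6 = 0
(Exp terms are combined using exp(i*s)*conj(exp(i*t)) = exp(i*(s-t)), and sums of them are collapsed using the identity that for every m > 1 the m distinct m-th roots of unity sum to 0, e.g. 1 + exp(2*I*pi/3) + exp(-2*I*pi/3) = 0.)
Dimension check: dim(rho) = sum (mult * dim) = 3*1 + 2*1 + 1*1 + 1*1 + 2*1 + 0*1 = 9 = chi_rho(e) = 9.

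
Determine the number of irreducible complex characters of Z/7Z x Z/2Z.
14

Argument: The number of irreducible complex representations of a finite group equals its number of conjugacy classes. Z/7Z x Z/2Z is abelian of order 14, so every element is its own conjugacy class: 14 classes, so Z/7Z x Z/2Z (order 14) has exactly 14 irreducible complex representations.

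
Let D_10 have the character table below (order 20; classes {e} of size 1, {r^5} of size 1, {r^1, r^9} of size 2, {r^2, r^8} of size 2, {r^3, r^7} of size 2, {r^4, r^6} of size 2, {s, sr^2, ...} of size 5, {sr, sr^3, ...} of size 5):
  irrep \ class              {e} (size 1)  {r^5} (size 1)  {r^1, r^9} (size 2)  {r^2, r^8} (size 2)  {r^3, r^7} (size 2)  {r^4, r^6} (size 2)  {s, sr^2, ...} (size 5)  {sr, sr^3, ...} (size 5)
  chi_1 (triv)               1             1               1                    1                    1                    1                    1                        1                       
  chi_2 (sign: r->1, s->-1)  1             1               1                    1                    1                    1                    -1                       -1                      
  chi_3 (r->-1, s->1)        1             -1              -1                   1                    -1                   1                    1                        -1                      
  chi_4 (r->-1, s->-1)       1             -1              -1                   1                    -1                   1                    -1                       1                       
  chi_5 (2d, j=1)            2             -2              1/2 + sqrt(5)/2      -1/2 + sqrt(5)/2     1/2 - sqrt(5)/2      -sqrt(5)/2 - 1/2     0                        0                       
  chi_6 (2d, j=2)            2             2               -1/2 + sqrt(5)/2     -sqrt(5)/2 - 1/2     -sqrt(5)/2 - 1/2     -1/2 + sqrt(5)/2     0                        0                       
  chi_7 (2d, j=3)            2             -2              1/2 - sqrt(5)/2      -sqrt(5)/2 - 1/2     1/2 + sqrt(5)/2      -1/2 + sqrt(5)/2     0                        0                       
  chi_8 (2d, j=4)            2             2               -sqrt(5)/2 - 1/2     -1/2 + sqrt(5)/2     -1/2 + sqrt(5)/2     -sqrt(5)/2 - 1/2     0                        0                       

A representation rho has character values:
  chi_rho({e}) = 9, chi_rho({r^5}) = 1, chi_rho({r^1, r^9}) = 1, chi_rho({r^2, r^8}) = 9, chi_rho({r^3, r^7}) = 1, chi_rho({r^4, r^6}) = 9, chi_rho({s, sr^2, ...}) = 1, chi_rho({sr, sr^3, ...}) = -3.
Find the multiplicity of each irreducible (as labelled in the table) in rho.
Multiplicities: chi_1: 2, chi_2: 3, chi_3: 3, chi_4: 1, chi_5: 0, chi_6: 0, chi_7: 0, chi_8: 0.

Details: Use <chi_rho, chi> = (1/|G|) sum_C |C| * chi_rho(C) * conj(chi(C)) with |G| = 20 for each irreducible chi in the table:
  <chi_rho, chi_1> = (1/20)[1*(9)*conj(1) + 1*(1)*conj(1) + 2*(1)*conj(1) + 2*(9)*conj(1) + 2*(1)*conj(1) + 2*(9)*conj(1) + 5*(1)*conj(1) + 5*(-3)*conj(1)]
      = (1/20)[(9) + (1) + (2) + (18) + (2) + (18) + (5) + (-15)] = 40/20 = 2
  <chi_rho, chi_2> = (1/20)[1*(9)*conj(1) + 1*(1)*conj(1) + 2*(1)*conj(1) + 2*(9)*conj(1) + 2*(1)*conj(1) + 2*(9)*conj(1) + 5*(1)*conj(-1) + 5*(-3)*conj(-1)]
      = (1/20)[(9) + (1) + (2) + (18) + (2) + (18) + (-5) + (15)] = 60/20 = 3
  <chi_rho, chi_3> = (1/20)[1*(9)*conj(1) + 1*(1)*conj(-1) + 2*(1)*conj(-1) + 2*(9)*conj(1) + 2*(1)*conj(-1) + 2*(9)*conj(1) + 5*(1)*conj(1) + 5*(-3)*conj(-1)]
      = (1/20)[(9) + (-1) + (-2) + (18) + (-2) + (18) + (5) + (15)] = 60/20 = 3
  <chi_rho, chi_4> = (1/20)[1*(9)*conj(1) + 1*(1)*conj(-1) + 2*(1)*conj(-1) + 2*(9)*conj(1) + 2*(1)*conj(-1) + 2*(9)*conj(1) + 5*(1)*conj(-1) + 5*(-3)*conj(1)]
      = (1/20)[(9) + (-1) + (-2) + (18) + (-2) + (18) + (-5) + (-15)] = 20/20 = 1
  <chi_rho, chi_5> = (1/20)[1*(9)*conj(2) + 1*(1)*conj(-2) + 2*(1)*conj(1/2 + sqrt(5)/2) + 2*(9)*conj(-1/2 + sqrt(5)/2) + 2*(1)*conj(1/2 - sqrt(5)/2) + 2*(9)*conj(-sqrt(5)/2 - 1/2) + 5*(1)*conj(0) + 5*(-3)*conj(0)]
      = (1/20)[(18) + (-2) + (1 + sqrt(5)) + (-9 + 9*sqrt(5)) + (1 - sqrt(5)) + (-9*sqrt(5) - 9) + (0) + (0)] = 0/20 = 0
  <chi_rho, chi_6> = (1/20)[1*(9)*conj(2) + 1*(1)*conj(2) + 2*(1)*conj(-1/2 + sqrt(5)/2) + 2*(9)*conj(-sqrt(5)/2 - 1/2) + 2*(1)*conj(-sqrt(5)/2 - 1/2) + 2*(9)*conj(-1/2 + sqrt(5)/2) + 5*(1)*conj(0) + 5*(-3)*conj(0)]
      = (1/20)[(18) + (2) + (-1 + sqrt(5)) + (-9*sqrt(5) - 9) + (-sqrt(5) - 1) + (-9 + 9*sqrt(5)) + (0) + (0)] = 0/20 = 0
  <chi_rho, chi_7> = (1/20)[1*(9)*conj(2) + 1*(1)*conj(-2) + 2*(1)*conj(1/2 - sqrt(5)/2) + 2*(9)*conj(-sqrt(5)/2 - 1/2) + 2*(1)*conj(1/2 + sqrt(5)/2) + 2*(9)*conj(-1/2 + sqrt(5)/2) + 5*(1)*conj(0) + 5*(-3)*conj(0)]
      = (1/20)[(18) + (-2) + (1 - sqrt(5)) + (-9*sqrt(5) - 9) + (1 + sqrt(5)) + (-9 + 9*sqrt(5)) + (0) + (0)] = 0/20 = 0
  <chi_rho, chi_8> = (1/20)[1*(9)*conj(2) + 1*(1)*conj(2) + 2*(1)*conj(-sqrt(5)/2 - 1/2) + 2*(9)*conj(-1/2 + sqrt(5)/2) + 2*(1)*conj(-1/2 + sqrt(5)/2) + 2*(9)*conj(-sqrt(5)/2 - 1/2) + 5*(1)*conj(0) + 5*(-3)*conj(0)]
      = (1/20)[(18) + (2) + (-sqrt(5) - 1) + (-9 + 9*sqrt(5)) + (-1 + sqrt(5)) + (-9*sqrt(5) - 9) + (0) + (0)] = 0/20 = 0
Dimension check: dim(rho) = sum (mult * dim) = 2*1 + 3*1 + 3*1 + 1*1 + 0*2 + 0*2 + 0*2 + 0*2 = 9 = chi_rho(e) = 9.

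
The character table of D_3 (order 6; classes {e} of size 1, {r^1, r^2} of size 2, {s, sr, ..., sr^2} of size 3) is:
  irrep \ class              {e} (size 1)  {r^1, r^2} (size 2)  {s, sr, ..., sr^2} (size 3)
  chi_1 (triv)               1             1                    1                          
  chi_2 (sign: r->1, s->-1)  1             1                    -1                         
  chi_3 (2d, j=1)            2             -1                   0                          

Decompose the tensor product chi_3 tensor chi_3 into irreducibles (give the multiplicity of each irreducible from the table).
chi_3 tensor chi_3 = chi_1 + chi_2 + chi_3 (all other irreducibles have multiplicity 0).

Working: The character of a tensor product is the pointwise product (chi_3 * chi_3)(C) = chi_3(C) * chi_3(C):
  {e}: (2)*(2), {r^1, r^2}: (-1)*(-1), {s, sr, ..., sr^2}: (0)*(0)
so (chi_3 * chi_3) takes values
  {e} -> 4, {r^1, r^2} -> 1, {s, sr, ..., sr^2} -> 0.
Now take the inner product of this character with each irreducible chi from the table, <chi_3*chi_3, chi> = (1/6) sum_C |C| (chi_3*chi_3)(C) conj(chi(C)):
  <chi_3*chi_3, chi_1> = (1/6)[1*(4)*conj(1) + 2*(1)*conj(1) + 3*(0)*conj(1)]
      = (1/6)[(4) + (2) + (0)] = 6/6 = 1
  <chi_3*chi_3, chi_2> = (1/6)[1*(4)*conj(1) + 2*(1)*conj(1) + 3*(0)*conj(-1)]
      = (1/6)[(4) + (2) + (0)] = 6/6 = 1
  <chi_3*chi_3, chi_3> = (1/6)[1*(4)*conj(2) + 2*(1)*conj(-1) + 3*(0)*conj(0)]
      = (1/6)[(8) + (-2) + (0)] = 6/6 = 1
Hence the multiplicities are chi_1: 1, chi_2: 1, chi_3: 1. Dimension check: dim(chi_3)*dim(chi_3) = 2*2 = 4 and sum (mult * dim) = 1*1 + 1*1 + 1*2 = 4.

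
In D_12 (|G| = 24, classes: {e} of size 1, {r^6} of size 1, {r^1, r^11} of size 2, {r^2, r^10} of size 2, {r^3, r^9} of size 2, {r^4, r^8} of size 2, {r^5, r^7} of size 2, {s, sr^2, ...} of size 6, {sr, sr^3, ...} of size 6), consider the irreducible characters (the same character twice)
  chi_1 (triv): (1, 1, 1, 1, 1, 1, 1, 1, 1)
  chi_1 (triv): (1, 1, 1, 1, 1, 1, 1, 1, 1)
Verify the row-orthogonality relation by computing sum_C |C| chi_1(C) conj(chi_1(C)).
Sum = 24 = |G| = 24; so <chi_1, chi_1> = 1 (norm-1 confirms irreducibility).

Solution. Compute term by term over conjugacy classes (|C| * chi_1(C) * conj(chi_1(C))):
  1*(1)*conj(1) + 1*(1)*conj(1) + 2*(1)*conj(1) + 2*(1)*conj(1) + 2*(1)*conj(1) + 2*(1)*conj(1) + 2*(1)*conj(1) + 6*(1)*conj(1) + 6*(1)*conj(1)
  = (1) + (1) + (2) + (2) + (2) + (2) + (2) + (6) + (6)
  = 24.
Dividing by |G| = 24 gives 24/24 = 1, matching the row-orthogonality relation <chi_1, chi_1> = [chi_1 = chi_1].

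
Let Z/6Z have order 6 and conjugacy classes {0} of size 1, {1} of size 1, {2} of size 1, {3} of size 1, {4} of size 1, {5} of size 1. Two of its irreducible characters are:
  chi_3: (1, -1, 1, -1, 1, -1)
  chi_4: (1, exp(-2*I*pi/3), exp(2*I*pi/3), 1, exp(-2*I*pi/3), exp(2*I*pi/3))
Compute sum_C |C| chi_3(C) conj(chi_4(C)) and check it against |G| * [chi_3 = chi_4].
Sum = 0; so <chi_3, chi_4> = 0 (distinct irreducibles are orthogonal).

Explanation: Compute term by term over conjugacy classes (|C| * chi_3(C) * conj(chi_4(C))):
  1*(1)*conj(1) + 1*(-1)*conj(exp(-2*I*pi/3)) + 1*(1)*conj(exp(2*I*pi/3)) + 1*(-1)*conj(1) + 1*(1)*conj(exp(-2*I*pi/3)) + 1*(-1)*conj(exp(2*I*pi/3))
  = (1) + (-exp(2*I*pi/3)) + (exp(-2*I*pi/3)) + (-1) + (exp(2*I*pi/3)) + (-exp(-2*I*pi/3))
  = 0.
(Exp terms are combined using exp(i*s)*conj(exp(i*t)) = exp(i*(s-t)), and sums of them are collapsed using the identity that for every m > 1 the m distinct m-th roots of unity sum to 0, e.g. 1 + exp(2*I*pi/3) + exp(-2*I*pi/3) = 0.)
Dividing by |G| = 6 gives 0/6 = 0, matching the row-orthogonality relation <chi_3, chi_4> = [chi_3 = chi_4].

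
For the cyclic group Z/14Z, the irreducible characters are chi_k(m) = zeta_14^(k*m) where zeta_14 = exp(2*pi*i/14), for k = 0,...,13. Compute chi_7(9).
chi_7(9) = zeta_14^63 = -1

Reasoning: chi_7(9) = zeta_14^(7*9) = zeta_14^63. Since zeta_14^14 = 1, this equals zeta_14^7 = exp(2*pi*i*7/14) = -1.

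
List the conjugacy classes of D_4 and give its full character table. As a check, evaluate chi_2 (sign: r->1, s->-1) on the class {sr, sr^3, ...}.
Conjugacy classes: {e} of size 1, {r^2} of size 1, {r^1, r^3} of size 2, {s, sr^2, ...} of size 2, {sr, sr^3, ...} of size 2.
Character table:
  irrep \ class              {e} (size 1)  {r^2} (size 1)  {r^1, r^3} (size 2)  {s, sr^2, ...} (size 2)  {sr, sr^3, ...} (size 2)
  chi_1 (triv)               1             1               1                    1                        1                       
  chi_2 (sign: r->1, s->-1)  1             1               1                    -1                       -1                      
  chi_3 (r->-1, s->1)        1             1               -1                   1                        -1                      
  chi_4 (r->-1, s->-1)       1             1               -1                   -1                       1                       
  chi_5 (2d, j=1)            2             -2              0                    0                        0                       

Spot check: chi_2 (sign: r->1, s->-1) on {sr, sr^3, ...} = -1.

Proof sketch: D_4 has order 2*4 = 8 with 5 conjugacy classes, hence 5 irreducibles. Sum of squared dims 1 + 1 + 1 + 1 + 4 = 8 = |G|. Linear characters come from the abelianisation; the 2-dimensional irreps have character r^k -> 2*cos(2*pi*j*k/4), reflections -> 0.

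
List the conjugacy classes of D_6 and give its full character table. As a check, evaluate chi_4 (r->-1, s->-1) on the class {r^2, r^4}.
Conjugacy classes: {e} of size 1, {r^3} of size 1, {r^1, r^5} of size 2, {r^2, r^4} of size 2, {s, sr^2, ...} of size 3, {sr, sr^3, ...} of size 3.
Character table:
  irrep \ class              {e} (size 1)  {r^3} (size 1)  {r^1, r^5} (size 2)  {r^2, r^4} (size 2)  {s, sr^2, ...} (size 3)  {sr, sr^3, ...} (size 3)
  chi_1 (triv)               1             1               1                    1                    1                        1                       
  chi_2 (sign: r->1, s->-1)  1             1               1                    1                    -1                       -1                      
  chi_3 (r->-1, s->1)        1             -1              -1                   1                    1                        -1                      
  chi_4 (r->-1, s->-1)       1             -1              -1                   1                    -1                       1                       
  chi_5 (2d, j=1)            2             -2              1                    -1                   0                        0                       
  chi_6 (2d, j=2)            2             2               -1                   -1                   0                        0                       

Spot check: chi_4 (r->-1, s->-1) on {r^2, r^4} = 1.

Explanation: D_6 has order 2*6 = 12 with 6 conjugacy classes, hence 6 irreducibles. Sum of squared dims 1 + 1 + 1 + 1 + 4 + 4 = 12 = |G|. Linear characters come from the abelianisation; the 2-dimensional irreps have character r^k -> 2*cos(2*pi*j*k/6), reflections -> 0.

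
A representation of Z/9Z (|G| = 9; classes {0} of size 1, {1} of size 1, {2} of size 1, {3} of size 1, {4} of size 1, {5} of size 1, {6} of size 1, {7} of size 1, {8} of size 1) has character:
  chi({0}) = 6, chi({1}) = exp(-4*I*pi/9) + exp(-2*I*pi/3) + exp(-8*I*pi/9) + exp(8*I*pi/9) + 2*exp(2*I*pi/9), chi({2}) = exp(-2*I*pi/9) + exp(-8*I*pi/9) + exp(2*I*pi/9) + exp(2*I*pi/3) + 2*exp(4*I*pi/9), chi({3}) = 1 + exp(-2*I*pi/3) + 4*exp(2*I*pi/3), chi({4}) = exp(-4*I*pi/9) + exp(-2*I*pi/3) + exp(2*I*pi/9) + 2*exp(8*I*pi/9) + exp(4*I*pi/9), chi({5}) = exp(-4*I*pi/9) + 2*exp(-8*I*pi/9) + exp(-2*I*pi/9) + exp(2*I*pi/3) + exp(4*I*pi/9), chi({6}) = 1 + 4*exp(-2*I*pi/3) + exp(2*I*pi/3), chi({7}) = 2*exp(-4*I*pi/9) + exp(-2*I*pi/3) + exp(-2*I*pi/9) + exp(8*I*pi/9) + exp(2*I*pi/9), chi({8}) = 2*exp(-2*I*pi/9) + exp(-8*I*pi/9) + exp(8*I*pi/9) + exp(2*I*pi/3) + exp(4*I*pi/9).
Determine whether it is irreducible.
Not irreducible (reducible): <chi, chi> = 8 > 1.

<chi, chi> = (1/|G|) sum_C |C| * |chi(C)|^2 = (1/9)[1*|6|^2 + 1*|exp(-4*I*pi/9) + exp(-2*I*pi/3) + exp(-8*I*pi/9) + exp(8*I*pi/9) + 2*exp(2*I*pi/9)|^2 + 1*|exp(-2*I*pi/9) + exp(-8*I*pi/9) + exp(2*I*pi/9) + exp(2*I*pi/3) + 2*exp(4*I*pi/9)|^2 + 1*|1 + exp(-2*I*pi/3) + 4*exp(2*I*pi/3)|^2 + 1*|exp(-4*I*pi/9) + exp(-2*I*pi/3) + exp(2*I*pi/9) + 2*exp(8*I*pi/9) + exp(4*I*pi/9)|^2 + 1*|exp(-4*I*pi/9) + 2*exp(-8*I*pi/9) + exp(-2*I*pi/9) + exp(2*I*pi/3) + exp(4*I*pi/9)|^2 + 1*|1 + 4*exp(-2*I*pi/3) + exp(2*I*pi/3)|^2 + 1*|2*exp(-4*I*pi/9) + exp(-2*I*pi/3) + exp(-2*I*pi/9) + exp(8*I*pi/9) + exp(2*I*pi/9)|^2 + 1*|2*exp(-2*I*pi/9) + exp(-8*I*pi/9) + exp(8*I*pi/9) + exp(2*I*pi/3) + exp(4*I*pi/9)|^2]
  = (1/9)[(36) + (8 + 5*exp(-2*I*pi/3) + 2*exp(-4*I*pi/9) + 3*exp(-2*I*pi/9) + 4*exp(-8*I*pi/9) + 4*exp(8*I*pi/9) + 3*exp(2*I*pi/9) + 2*exp(4*I*pi/9) + 5*exp(2*I*pi/3)) + (8 + 5*exp(-2*I*pi/3) + 3*exp(-4*I*pi/9) + 4*exp(-2*I*pi/9) + 2*exp(-8*I*pi/9) + 2*exp(8*I*pi/9) + 4*exp(2*I*pi/9) + 3*exp(4*I*pi/9) + 5*exp(2*I*pi/3)) + (9) + (8 + 5*exp(-2*I*pi/3) + 4*exp(-4*I*pi/9) + 2*exp(-2*I*pi/9) + 3*exp(-8*I*pi/9) + 3*exp(8*I*pi/9) + 2*exp(2*I*pi/9) + 4*exp(4*I*pi/9) + 5*exp(2*I*pi/3)) + (8 + 5*exp(-2*I*pi/3) + 4*exp(-4*I*pi/9) + 2*exp(-2*I*pi/9) + 3*exp(-8*I*pi/9) + 3*exp(8*I*pi/9) + 2*exp(2*I*pi/9) + 4*exp(4*I*pi/9) + 5*exp(2*I*pi/3)) + (9) + (8 + 5*exp(-2*I*pi/3) + 3*exp(-4*I*pi/9) + 4*exp(-2*I*pi/9) + 2*exp(-8*I*pi/9) + 2*exp(8*I*pi/9) + 4*exp(2*I*pi/9) + 3*exp(4*I*pi/9) + 5*exp(2*I*pi/3)) + (8 + 5*exp(-2*I*pi/3) + 2*exp(-4*I*pi/9) + 3*exp(-2*I*pi/9) + 4*exp(-8*I*pi/9) + 4*exp(8*I*pi/9) + 3*exp(2*I*pi/9) + 2*exp(4*I*pi/9) + 5*exp(2*I*pi/3))] = 72/9 = 8.
(Exp terms are combined using exp(i*s)*conj(exp(i*t)) = exp(i*(s-t)), and sums of them are collapsed using the identity that for every m > 1 the m distinct m-th roots of unity sum to 0, e.g. 1 + exp(2*I*pi/3) + exp(-2*I*pi/3) = 0.)
A character is irreducible iff <chi, chi> = 1, so this representation is reducible.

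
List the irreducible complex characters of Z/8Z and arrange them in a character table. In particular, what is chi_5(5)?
Character table of Z/8Z (irreps indexed chi_0,...,chi_7 with chi_k(m) = zeta_8^(k*m), zeta_8 = exp(2*pi*i/8)):
  irrep \ class  {0} (size 1)  {1} (size 1)    {2} (size 1)  {3} (size 1)    {4} (size 1)  {5} (size 1)    {6} (size 1)  {7} (size 1)  
  chi_0          1             1               1             1               1             1               1             1             
  chi_1          1             exp(I*pi/4)     I             exp(3*I*pi/4)   -1            exp(-3*I*pi/4)  -I            exp(-I*pi/4)  
  chi_2          1             I               -1            -I              1             I               -1            -I            
  chi_3          1             exp(3*I*pi/4)   -I            exp(I*pi/4)     -1            exp(-I*pi/4)    I             exp(-3*I*pi/4)
  chi_4          1             -1              1             -1              1             -1              1             -1            
  chi_5          1             exp(-3*I*pi/4)  I             exp(-I*pi/4)    -1            exp(I*pi/4)     -I            exp(3*I*pi/4) 
  chi_6          1             -I              -1            I               1             -I              -1            I             
  chi_7          1             exp(-I*pi/4)    -I            exp(-3*I*pi/4)  -1            exp(3*I*pi/4)   I             exp(I*pi/4)   

Spot check: chi_5(5) = zeta_8^(5*5) = zeta_8^25 = exp(I*pi/4).

Working: Z/8Z is abelian, so all 8 irreducible complex representations are 1-dimensional. They are given by chi_k(m) = zeta_8^(k*m) for k = 0,...,7. Row orthogonality: sum_m chi_k(m) conj(chi_l(m)) = 8 * [k = l].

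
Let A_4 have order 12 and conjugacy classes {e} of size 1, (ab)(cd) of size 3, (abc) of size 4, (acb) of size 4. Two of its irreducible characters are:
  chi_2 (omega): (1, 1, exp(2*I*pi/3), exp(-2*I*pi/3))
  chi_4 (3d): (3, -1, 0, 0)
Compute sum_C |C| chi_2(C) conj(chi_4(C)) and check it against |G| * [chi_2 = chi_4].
Sum = 0; so <chi_2, chi_4> = 0 (distinct irreducibles are orthogonal).

Explanation: Compute term by term over conjugacy classes (|C| * chi_2(C) * conj(chi_4(C))):
  1*(1)*conj(3) + 3*(1)*conj(-1) + 4*(exp(2*I*pi/3))*conj(0) + 4*(exp(-2*I*pi/3))*conj(0)
  = (3) + (-3) + (0) + (0)
  = 0.
(Exp terms are combined using exp(i*s)*conj(exp(i*t)) = exp(i*(s-t)), and sums of them are collapsed using the identity that for every m > 1 the m distinct m-th roots of unity sum to 0, e.g. 1 + exp(2*I*pi/3) + exp(-2*I*pi/3) = 0.)
Dividing by |G| = 12 gives 0/12 = 0, matching the row-orthogonality relation <chi_2, chi_4> = [chi_2 = chi_4].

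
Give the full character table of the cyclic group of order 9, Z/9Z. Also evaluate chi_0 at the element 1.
Character table of Z/9Z (irreps indexed chi_0,...,chi_8 with chi_k(m) = zeta_9^(k*m), zeta_9 = exp(2*pi*i/9)):
  irrep \ class  {0} (size 1)  {1} (size 1)    {2} (size 1)    {3} (size 1)    {4} (size 1)    {5} (size 1)    {6} (size 1)    {7} (size 1)    {8} (size 1)  
  chi_0          1             1               1               1               1               1               1               1               1             
  chi_1          1             exp(2*I*pi/9)   exp(4*I*pi/9)   exp(2*I*pi/3)   exp(8*I*pi/9)   exp(-8*I*pi/9)  exp(-2*I*pi/3)  exp(-4*I*pi/9)  exp(-2*I*pi/9)
  chi_2          1             exp(4*I*pi/9)   exp(8*I*pi/9)   exp(-2*I*pi/3)  exp(-2*I*pi/9)  exp(2*I*pi/9)   exp(2*I*pi/3)   exp(-8*I*pi/9)  exp(-4*I*pi/9)
  chi_3          1             exp(2*I*pi/3)   exp(-2*I*pi/3)  1               exp(2*I*pi/3)   exp(-2*I*pi/3)  1               exp(2*I*pi/3)   exp(-2*I*pi/3)
  chi_4          1             exp(8*I*pi/9)   exp(-2*I*pi/9)  exp(2*I*pi/3)   exp(-4*I*pi/9)  exp(4*I*pi/9)   exp(-2*I*pi/3)  exp(2*I*pi/9)   exp(-8*I*pi/9)
  chi_5          1             exp(-8*I*pi/9)  exp(2*I*pi/9)   exp(-2*I*pi/3)  exp(4*I*pi/9)   exp(-4*I*pi/9)  exp(2*I*pi/3)   exp(-2*I*pi/9)  exp(8*I*pi/9) 
  chi_6          1             exp(-2*I*pi/3)  exp(2*I*pi/3)   1               exp(-2*I*pi/3)  exp(2*I*pi/3)   1               exp(-2*I*pi/3)  exp(2*I*pi/3) 
  chi_7          1             exp(-4*I*pi/9)  exp(-8*I*pi/9)  exp(2*I*pi/3)   exp(2*I*pi/9)   exp(-2*I*pi/9)  exp(-2*I*pi/3)  exp(8*I*pi/9)   exp(4*I*pi/9) 
  chi_8          1             exp(-2*I*pi/9)  exp(-4*I*pi/9)  exp(-2*I*pi/3)  exp(-8*I*pi/9)  exp(8*I*pi/9)   exp(2*I*pi/3)   exp(4*I*pi/9)   exp(2*I*pi/9) 

Spot check: chi_0(1) = zeta_9^(0*1) = zeta_9^0 = 1.

Solution. Z/9Z is abelian, so all 9 irreducible complex representations are 1-dimensional. They are given by chi_k(m) = zeta_9^(k*m) for k = 0,...,8. Row orthogonality: sum_m chi_k(m) conj(chi_l(m)) = 9 * [k = l].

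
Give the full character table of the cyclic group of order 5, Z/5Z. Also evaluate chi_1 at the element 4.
Character table of Z/5Z (irreps indexed chi_0,...,chi_4 with chi_k(m) = zeta_5^(k*m), zeta_5 = exp(2*pi*i/5)):
  irrep \ class  {0} (size 1)  {1} (size 1)    {2} (size 1)    {3} (size 1)    {4} (size 1)  
  chi_0          1             1               1               1               1             
  chi_1          1             exp(2*I*pi/5)   exp(4*I*pi/5)   exp(-4*I*pi/5)  exp(-2*I*pi/5)
  chi_2          1             exp(4*I*pi/5)   exp(-2*I*pi/5)  exp(2*I*pi/5)   exp(-4*I*pi/5)
  chi_3          1             exp(-4*I*pi/5)  exp(2*I*pi/5)   exp(-2*I*pi/5)  exp(4*I*pi/5) 
  chi_4          1             exp(-2*I*pi/5)  exp(-4*I*pi/5)  exp(4*I*pi/5)   exp(2*I*pi/5) 

Spot check: chi_1(4) = zeta_5^(1*4) = zeta_5^4 = exp(-2*I*pi/5).

Proof sketch: Z/5Z is abelian, so all 5 irreducible complex representations are 1-dimensional. They are given by chi_k(m) = zeta_5^(k*m) for k = 0,...,4. Row orthogonality: sum_m chi_k(m) conj(chi_l(m)) = 5 * [k = l].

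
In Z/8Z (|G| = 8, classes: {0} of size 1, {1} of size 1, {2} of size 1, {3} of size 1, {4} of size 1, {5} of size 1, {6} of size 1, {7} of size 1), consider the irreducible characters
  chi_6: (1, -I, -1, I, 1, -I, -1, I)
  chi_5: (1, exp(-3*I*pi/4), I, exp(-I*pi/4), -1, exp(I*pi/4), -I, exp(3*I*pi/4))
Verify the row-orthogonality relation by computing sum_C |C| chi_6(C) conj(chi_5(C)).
Sum = 0; so <chi_6, chi_5> = 0 (distinct irreducibles are orthogonal).

Reasoning: Compute term by term over conjugacy classes (|C| * chi_6(C) * conj(chi_5(C))):
  1*(1)*conj(1) + 1*(-I)*conj(exp(-3*I*pi/4)) + 1*(-1)*conj(I) + 1*(I)*conj(exp(-I*pi/4)) + 1*(1)*conj(-1) + 1*(-I)*conj(exp(I*pi/4)) + 1*(-1)*conj(-I) + 1*(I)*conj(exp(3*I*pi/4))
  = (1) + (-exp(-3*I*pi/4)) + (I) + (exp(3*I*pi/4)) + (-1) + (-exp(I*pi/4)) + (-I) + (exp(-I*pi/4))
  = 0.
(Exp terms are combined using exp(i*s)*conj(exp(i*t)) = exp(i*(s-t)), and sums of them are collapsed using the identity that for every m > 1 the m distinct m-th roots of unity sum to 0, e.g. 1 + exp(2*I*pi/3) + exp(-2*I*pi/3) = 0.)
Dividing by |G| = 8 gives 0/8 = 0, matching the row-orthogonality relation <chi_6, chi_5> = [chi_6 = chi_5].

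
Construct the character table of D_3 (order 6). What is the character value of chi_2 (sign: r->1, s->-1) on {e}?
Conjugacy classes: {e} of size 1, {r^1, r^2} of size 2, {s, sr, ..., sr^2} of size 3.
Character table:
  irrep \ class              {e} (size 1)  {r^1, r^2} (size 2)  {s, sr, ..., sr^2} (size 3)
  chi_1 (triv)               1             1                    1                          
  chi_2 (sign: r->1, s->-1)  1             1                    -1                         
  chi_3 (2d, j=1)            2             -1                   0                          

Spot check: chi_2 (sign: r->1, s->-1) on {e} = 1.

Working: D_3 has order 2*3 = 6 with 3 conjugacy classes, hence 3 irreducibles. Sum of squared dims 1 + 1 + 4 = 6 = |G|. Linear characters come from the abelianisation; the 2-dimensional irreps have character r^k -> 2*cos(2*pi*j*k/3), reflections -> 0.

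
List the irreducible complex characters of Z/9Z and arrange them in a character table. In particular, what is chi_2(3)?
Character table of Z/9Z (irreps indexed chi_0,...,chi_8 with chi_k(m) = zeta_9^(k*m), zeta_9 = exp(2*pi*i/9)):
  irrep \ class  {0} (size 1)  {1} (size 1)    {2} (size 1)    {3} (size 1)    {4} (size 1)    {5} (size 1)    {6} (size 1)    {7} (size 1)    {8} (size 1)  
  chi_0          1             1               1               1               1               1               1               1               1             
  chi_1          1             exp(2*I*pi/9)   exp(4*I*pi/9)   exp(2*I*pi/3)   exp(8*I*pi/9)   exp(-8*I*pi/9)  exp(-2*I*pi/3)  exp(-4*I*pi/9)  exp(-2*I*pi/9)
  chi_2          1             exp(4*I*pi/9)   exp(8*I*pi/9)   exp(-2*I*pi/3)  exp(-2*I*pi/9)  exp(2*I*pi/9)   exp(2*I*pi/3)   exp(-8*I*pi/9)  exp(-4*I*pi/9)
  chi_3          1             exp(2*I*pi/3)   exp(-2*I*pi/3)  1               exp(2*I*pi/3)   exp(-2*I*pi/3)  1               exp(2*I*pi/3)   exp(-2*I*pi/3)
  chi_4          1             exp(8*I*pi/9)   exp(-2*I*pi/9)  exp(2*I*pi/3)   exp(-4*I*pi/9)  exp(4*I*pi/9)   exp(-2*I*pi/3)  exp(2*I*pi/9)   exp(-8*I*pi/9)
  chi_5          1             exp(-8*I*pi/9)  exp(2*I*pi/9)   exp(-2*I*pi/3)  exp(4*I*pi/9)   exp(-4*I*pi/9)  exp(2*I*pi/3)   exp(-2*I*pi/9)  exp(8*I*pi/9) 
  chi_6          1             exp(-2*I*pi/3)  exp(2*I*pi/3)   1               exp(-2*I*pi/3)  exp(2*I*pi/3)   1               exp(-2*I*pi/3)  exp(2*I*pi/3) 
  chi_7          1             exp(-4*I*pi/9)  exp(-8*I*pi/9)  exp(2*I*pi/3)   exp(2*I*pi/9)   exp(-2*I*pi/9)  exp(-2*I*pi/3)  exp(8*I*pi/9)   exp(4*I*pi/9) 
  chi_8          1             exp(-2*I*pi/9)  exp(-4*I*pi/9)  exp(-2*I*pi/3)  exp(-8*I*pi/9)  exp(8*I*pi/9)   exp(2*I*pi/3)   exp(4*I*pi/9)   exp(2*I*pi/9) 

Spot check: chi_2(3) = zeta_9^(2*3) = zeta_9^6 = exp(-2*I*pi/3).

Why: Z/9Z is abelian, so all 9 irreducible complex representations are 1-dimensional. They are given by chi_k(m) = zeta_9^(k*m) for k = 0,...,8. Row orthogonality: sum_m chi_k(m) conj(chi_l(m)) = 9 * [k = l].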